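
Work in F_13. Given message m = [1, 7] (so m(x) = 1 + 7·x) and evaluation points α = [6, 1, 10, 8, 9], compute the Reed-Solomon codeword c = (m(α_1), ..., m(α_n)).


c = [4, 8, 6, 5, 12]

Message polynomial: m(x) = 1 + 7·x (mod 13).
For each evaluation point α_i, compute m(α_i) mod 13:
  α_1 = 6: Horner steps 7 → 4, so m(6) = 4.
  α_2 = 1: Horner steps 7 → 8, so m(1) = 8.
  α_3 = 10: Horner steps 7 → 6, so m(10) = 6.
  α_4 = 8: Horner steps 7 → 5, so m(8) = 5.
  α_5 = 9: Horner steps 7 → 12, so m(9) = 12.
Codeword c = [4, 8, 6, 5, 12] ∈ F_13^5.


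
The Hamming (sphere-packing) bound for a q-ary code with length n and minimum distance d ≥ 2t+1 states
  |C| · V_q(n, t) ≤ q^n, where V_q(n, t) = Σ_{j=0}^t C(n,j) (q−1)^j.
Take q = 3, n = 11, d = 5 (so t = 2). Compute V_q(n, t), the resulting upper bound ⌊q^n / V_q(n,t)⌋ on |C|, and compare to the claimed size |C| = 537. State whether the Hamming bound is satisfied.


V_q(n, t) = 243, q^n = 177147, Hamming bound = 729, |C| = 537 ≤ bound (satisfied).

Step 1: Compute V_q(n, t) = Σ_{j=0}^2 C(n, j) (q−1)^j.
  j = 0: C(11,0)·(2)^0 = 1·1 = 1.
  j = 1: C(11,1)·(2)^1 = 11·2 = 22.
  j = 2: C(11,2)·(2)^2 = 55·4 = 220.
  V_q(n, t) = 1 + 22 + 220 = 243.
Step 2: q^n = 3^11 = 177147.
Step 3: Hamming bound ⌊q^n / V_q(n,t)⌋ = ⌊177147/243⌋ = 729.
Step 4: Compare |C| = 537 to 729: satisfied.
The claimed |C| lies below the Hamming bound.


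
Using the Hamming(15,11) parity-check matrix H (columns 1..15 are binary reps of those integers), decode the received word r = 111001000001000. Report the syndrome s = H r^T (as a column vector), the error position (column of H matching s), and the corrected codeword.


s = (1, 0, 1, 0)^T, error position = 10, corrected codeword c = 111001000101000

Compute s = H r^T mod 2 one row at a time:
  s_1 = 0 + 0 + 0 + 0 + 1 + 0 + 0 + 0 = 1 ≡ 1 (mod 2).
  s_2 = 0 + 0 + 1 + 0 + 1 + 0 + 0 + 0 = 2 ≡ 0 (mod 2).
  s_3 = 1 + 1 + 1 + 0 + 0 + 0 + 0 + 0 = 3 ≡ 1 (mod 2).
  s_4 = 1 + 1 + 0 + 0 + 0 + 0 + 0 + 0 = 2 ≡ 0 (mod 2).
s = (1, 0, 1, 0)^T — this equals column 10 of H (binary 1010), so error is at position 10.
Correct: flip bit 10 of r = 111001000001000 to get c = 111001000101000.


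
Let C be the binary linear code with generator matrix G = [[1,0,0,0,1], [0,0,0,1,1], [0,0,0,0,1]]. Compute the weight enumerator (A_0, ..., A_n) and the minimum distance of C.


Weight distribution: A_0 = 1, A_1 = 3, A_2 = 3, A_3 = 1. Minimum distance d = 1.

Enumerate all 2^3 = 8 messages m ∈ F_2^3.
For each, compute codeword c = mG in F_2^5, then tally its weight.
  m = 000 → c = 00000, weight = 0.
  m = 100 → c = 10001, weight = 2.
  m = 010 → c = 00011, weight = 2.
  m = 110 → c = 10010, weight = 2.
  m = 001 → c = 00001, weight = 1.
  m = 101 → c = 10000, weight = 1.
  m = 011 → c = 00010, weight = 1.
  m = 111 → c = 10011, weight = 3.
Tally weights:
  weight 0: 1 codewords.
  weight 1: 3 codewords.
  weight 2: 3 codewords.
  weight 3: 1 codewords.
Minimum distance d = smallest w > 0 with A_w > 0 = 1.
Sanity: Σ A_w = 8 = 2^3 = 8 ✓.


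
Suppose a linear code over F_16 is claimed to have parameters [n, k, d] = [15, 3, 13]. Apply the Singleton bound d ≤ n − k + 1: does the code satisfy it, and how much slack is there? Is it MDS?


Singleton RHS = n − k + 1 = 13, slack = 0, bound satisfied, MDS.

Singleton bound: d ≤ n − k + 1.
Here n = 15, k = 3, so n − k + 1 = 13.
Given d = 13, check d ≤ 13: YES.
Slack = (n − k + 1) − d = 0.
The code is MDS (slack = 0).
Description: the claimed parameters are [15, 3, 13]_16; such a code would be MDS (meets Singleton bound).


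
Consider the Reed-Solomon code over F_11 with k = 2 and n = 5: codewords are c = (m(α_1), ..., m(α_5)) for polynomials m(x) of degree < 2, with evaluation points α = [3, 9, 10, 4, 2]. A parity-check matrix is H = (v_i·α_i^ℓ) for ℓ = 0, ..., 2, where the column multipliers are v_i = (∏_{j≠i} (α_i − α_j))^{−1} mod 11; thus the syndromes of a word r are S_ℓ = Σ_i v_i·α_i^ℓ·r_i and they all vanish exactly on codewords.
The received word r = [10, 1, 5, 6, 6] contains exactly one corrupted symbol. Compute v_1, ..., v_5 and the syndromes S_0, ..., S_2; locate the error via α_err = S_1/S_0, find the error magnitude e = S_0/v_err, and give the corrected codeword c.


S = (5, 9, 3), error at position 4, error magnitude e = 3, c = [10, 1, 5, 3, 6].

Step 1: column multipliers v_i = (∏_{j≠i}(α_i − α_j))^{−1} mod 11.
  i = 1 (α = 3): (3−9)(3−10)(3−4)(3−2) = (−6)·(−7)·(−1)·1 = −42 ≡ 2, so v_1 = 2^{−1} = 6 (mod 11).
  i = 2 (α = 9): (9−3)(9−10)(9−4)(9−2) = 6·(−1)·5·7 = −210 ≡ 10, so v_2 = 10^{−1} = 10 (mod 11).
  i = 3 (α = 10): (10−3)(10−9)(10−4)(10−2) = 7·1·6·8 = 336 ≡ 6, so v_3 = 6^{−1} = 2 (mod 11).
  i = 4 (α = 4): (4−3)(4−9)(4−10)(4−2) = 1·(−5)·(−6)·2 = 60 ≡ 5, so v_4 = 5^{−1} = 9 (mod 11).
  i = 5 (α = 2): (2−3)(2−9)(2−10)(2−4) = (−1)·(−7)·(−8)·(−2) = 112 ≡ 2, so v_5 = 2^{−1} = 6 (mod 11).
  v = [6, 10, 2, 9, 6].
Step 2: syndromes of r = [10, 1, 5, 6, 6] (all sums mod 11).
  S_0 = Σ v_i r_i = 6·10 + 10·1 + 2·5 + 9·6 + 6·6 = 170 ≡ 5.
  S_1 = Σ v_i α_i r_i = 6·3·10 + 10·9·1 + 2·10·5 + 9·4·6 + 6·2·6 = 658 ≡ 9.
  α_i^2 mod 11 = [9, 4, 1, 5, 4].
  S_2 = Σ v_i α_i^2 r_i = 6·9·10 + 10·4·1 + 2·1·5 + 9·5·6 + 6·4·6 = 1004 ≡ 3.
  S = (5, 9, 3) ≠ 0, so r is not a codeword (an error is present).
Step 3: locate the error. For a single error e at position i, S_ℓ = v_i·e·α_i^ℓ, so α_err = S_1/S_0.
  S_0^{−1} = 5^{−1} = 9 (mod 11), so α_err = 9·9 = 81 ≡ 4 = α_4. Error position i = 4.
  Consistency check: S_2/S_1 = 3·5 = 15 ≡ 4 = α_err ✓ (single-error assumption holds).
Step 4: error magnitude e = S_0/v_4 = S_0·∏_{j≠4}(α_4 − α_j) = 5·5 = 25 ≡ 3 (mod 11).
Step 5: correct position 4: c_4 = r_4 − e = 6 − 3 ≡ 3 (mod 11). Hence c = [10, 1, 5, 3, 6].
  Check: interpolating c through the α_i gives m(x) = 9 + 4·x (degree < 2) with m(α_i) = c_i for every i, so c is indeed a codeword.


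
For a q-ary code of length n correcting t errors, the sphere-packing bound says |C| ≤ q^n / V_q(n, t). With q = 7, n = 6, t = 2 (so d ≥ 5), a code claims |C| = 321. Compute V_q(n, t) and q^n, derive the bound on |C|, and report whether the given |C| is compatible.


V_q(n, t) = 577, q^n = 117649, Hamming bound = 203, |C| = 321 > bound (violated).

Step 1: Compute V_q(n, t) = Σ_{j=0}^2 C(n, j) (q−1)^j.
  j = 0: C(6,0)·(6)^0 = 1·1 = 1.
  j = 1: C(6,1)·(6)^1 = 6·6 = 36.
  j = 2: C(6,2)·(6)^2 = 15·36 = 540.
  V_q(n, t) = 1 + 36 + 540 = 577.
Step 2: q^n = 7^6 = 117649.
Step 3: Hamming bound ⌊q^n / V_q(n,t)⌋ = ⌊117649/577⌋ = 203.
Step 4: Compare |C| = 321 to 203: violated.
The claimed |C| lies above the Hamming bound, so no 7-ary code of length 6 with d ≥ 5 can have 321 codewords.


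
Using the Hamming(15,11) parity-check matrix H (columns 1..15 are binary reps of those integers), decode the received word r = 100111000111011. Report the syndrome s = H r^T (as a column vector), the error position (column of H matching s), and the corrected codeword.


s = (1, 0, 1, 0)^T, error position = 10, corrected codeword c = 100111000011011

Compute s = H r^T mod 2 one row at a time:
  s_1 = 0 + 0 + 1 + 1 + 1 + 0 + 1 + 1 = 5 ≡ 1 (mod 2).
  s_2 = 1 + 1 + 1 + 0 + 1 + 0 + 1 + 1 = 6 ≡ 0 (mod 2).
  s_3 = 0 + 0 + 1 + 0 + 1 + 1 + 1 + 1 = 5 ≡ 1 (mod 2).
  s_4 = 1 + 0 + 1 + 0 + 0 + 1 + 0 + 1 = 4 ≡ 0 (mod 2).
s = (1, 0, 1, 0)^T — this equals column 10 of H (binary 1010), so error is at position 10.
Correct: flip bit 10 of r = 100111000111011 to get c = 100111000011011.


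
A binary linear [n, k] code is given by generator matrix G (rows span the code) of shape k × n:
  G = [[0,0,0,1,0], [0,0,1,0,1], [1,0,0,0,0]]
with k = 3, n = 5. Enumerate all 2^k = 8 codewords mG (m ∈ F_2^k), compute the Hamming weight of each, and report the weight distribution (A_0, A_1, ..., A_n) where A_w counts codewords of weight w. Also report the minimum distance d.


Weight distribution: A_0 = 1, A_1 = 2, A_2 = 2, A_3 = 2, A_4 = 1. Minimum distance d = 1.

Enumerate all 2^3 = 8 messages m ∈ F_2^3.
For each, compute codeword c = mG in F_2^5, then tally its weight.
  m = 000 → c = 00000, weight = 0.
  m = 100 → c = 00010, weight = 1.
  m = 010 → c = 00101, weight = 2.
  m = 110 → c = 00111, weight = 3.
  m = 001 → c = 10000, weight = 1.
  m = 101 → c = 10010, weight = 2.
  m = 011 → c = 10101, weight = 3.
  m = 111 → c = 10111, weight = 4.
Tally weights:
  weight 0: 1 codewords.
  weight 1: 2 codewords.
  weight 2: 2 codewords.
  weight 3: 2 codewords.
  weight 4: 1 codewords.
Minimum distance d = smallest w > 0 with A_w > 0 = 1.
Sanity: Σ A_w = 8 = 2^3 = 8 ✓.


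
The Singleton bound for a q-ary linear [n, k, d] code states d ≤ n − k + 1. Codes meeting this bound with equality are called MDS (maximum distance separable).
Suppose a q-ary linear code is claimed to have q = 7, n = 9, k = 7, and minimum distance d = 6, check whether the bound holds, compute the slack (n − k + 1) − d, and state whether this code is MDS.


Singleton RHS = n − k + 1 = 3, slack = -3, bound violated (no such code; not MDS).

Singleton bound: d ≤ n − k + 1.
Here n = 9, k = 7, so n − k + 1 = 3.
Given d = 6, check d ≤ 3: NO.
Slack = (n − k + 1) − d = -3.
The slack is negative: d = 6 exceeds n − k + 1 = 3 by 3, so the Singleton bound is violated and no linear [9, 7, 6]_7 code can exist. In particular it is not MDS (MDS requires d = n − k + 1 exactly).
Description: the claimed parameters are [9, 7, 6]_7; such a code would be impossible (violates the Singleton bound).


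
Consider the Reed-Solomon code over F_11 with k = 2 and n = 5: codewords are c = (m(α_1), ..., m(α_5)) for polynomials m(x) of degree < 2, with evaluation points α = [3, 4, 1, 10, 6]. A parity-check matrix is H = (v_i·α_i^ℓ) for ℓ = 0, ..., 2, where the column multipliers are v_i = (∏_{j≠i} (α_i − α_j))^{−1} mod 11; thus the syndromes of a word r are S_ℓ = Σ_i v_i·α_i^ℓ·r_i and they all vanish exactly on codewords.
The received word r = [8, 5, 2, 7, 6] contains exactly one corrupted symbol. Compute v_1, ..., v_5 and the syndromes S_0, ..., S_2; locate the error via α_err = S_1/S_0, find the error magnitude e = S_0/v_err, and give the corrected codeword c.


S = (9, 3, 1), error at position 2, error magnitude e = 5, c = [8, 0, 2, 7, 6].

Step 1: column multipliers v_i = (∏_{j≠i}(α_i − α_j))^{−1} mod 11.
  i = 1 (α = 3): (3−4)(3−1)(3−10)(3−6) = (−1)·2·(−7)·(−3) = −42 ≡ 2, so v_1 = 2^{−1} = 6 (mod 11).
  i = 2 (α = 4): (4−3)(4−1)(4−10)(4−6) = 1·3·(−6)·(−2) = 36 ≡ 3, so v_2 = 3^{−1} = 4 (mod 11).
  i = 3 (α = 1): (1−3)(1−4)(1−10)(1−6) = (−2)·(−3)·(−9)·(−5) = 270 ≡ 6, so v_3 = 6^{−1} = 2 (mod 11).
  i = 4 (α = 10): (10−3)(10−4)(10−1)(10−6) = 7·6·9·4 = 1512 ≡ 5, so v_4 = 5^{−1} = 9 (mod 11).
  i = 5 (α = 6): (6−3)(6−4)(6−1)(6−10) = 3·2·5·(−4) = −120 ≡ 1, so v_5 = 1^{−1} = 1 (mod 11).
  v = [6, 4, 2, 9, 1].
Step 2: syndromes of r = [8, 5, 2, 7, 6] (all sums mod 11).
  S_0 = Σ v_i r_i = 6·8 + 4·5 + 2·2 + 9·7 + 1·6 = 141 ≡ 9.
  S_1 = Σ v_i α_i r_i = 6·3·8 + 4·4·5 + 2·1·2 + 9·10·7 + 1·6·6 = 894 ≡ 3.
  α_i^2 mod 11 = [9, 5, 1, 1, 3].
  S_2 = Σ v_i α_i^2 r_i = 6·9·8 + 4·5·5 + 2·1·2 + 9·1·7 + 1·3·6 = 617 ≡ 1.
  S = (9, 3, 1) ≠ 0, so r is not a codeword (an error is present).
Step 3: locate the error. For a single error e at position i, S_ℓ = v_i·e·α_i^ℓ, so α_err = S_1/S_0.
  S_0^{−1} = 9^{−1} = 5 (mod 11), so α_err = 3·5 = 15 ≡ 4 = α_2. Error position i = 2.
  Consistency check: S_2/S_1 = 1·4 = 4 ≡ 4 = α_err ✓ (single-error assumption holds).
Step 4: error magnitude e = S_0/v_2 = S_0·∏_{j≠2}(α_2 − α_j) = 9·3 = 27 ≡ 5 (mod 11).
Step 5: correct position 2: c_2 = r_2 − e = 5 − 5 ≡ 0 (mod 11). Hence c = [8, 0, 2, 7, 6].
  Check: interpolating c through the α_i gives m(x) = 10 + 3·x (degree < 2) with m(α_i) = c_i for every i, so c is indeed a codeword.


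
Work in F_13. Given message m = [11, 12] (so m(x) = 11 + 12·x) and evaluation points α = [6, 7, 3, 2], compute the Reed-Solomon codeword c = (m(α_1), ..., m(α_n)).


c = [5, 4, 8, 9]

Message polynomial: m(x) = 11 + 12·x (mod 13).
For each evaluation point α_i, compute m(α_i) mod 13:
  α_1 = 6: Horner steps 12 → 5, so m(6) = 5.
  α_2 = 7: Horner steps 12 → 4, so m(7) = 4.
  α_3 = 3: Horner steps 12 → 8, so m(3) = 8.
  α_4 = 2: Horner steps 12 → 9, so m(2) = 9.
Codeword c = [5, 4, 8, 9] ∈ F_13^4.


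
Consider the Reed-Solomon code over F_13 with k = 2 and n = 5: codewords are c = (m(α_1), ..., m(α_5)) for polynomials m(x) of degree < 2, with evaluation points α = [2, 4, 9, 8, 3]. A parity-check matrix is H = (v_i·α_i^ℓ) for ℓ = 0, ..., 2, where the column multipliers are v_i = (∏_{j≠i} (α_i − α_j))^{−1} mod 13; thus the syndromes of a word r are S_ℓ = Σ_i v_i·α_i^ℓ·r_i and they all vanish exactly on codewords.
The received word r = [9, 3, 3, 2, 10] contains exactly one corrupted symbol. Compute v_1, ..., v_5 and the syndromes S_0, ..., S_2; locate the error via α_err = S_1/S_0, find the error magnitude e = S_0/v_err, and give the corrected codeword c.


S = (5, 7, 2), error at position 2, error magnitude e = 5, c = [9, 11, 3, 2, 10].

Step 1: column multipliers v_i = (∏_{j≠i}(α_i − α_j))^{−1} mod 13.
  i = 1 (α = 2): (2−4)(2−9)(2−8)(2−3) = (−2)·(−7)·(−6)·(−1) = 84 ≡ 6, so v_1 = 6^{−1} = 11 (mod 13).
  i = 2 (α = 4): (4−2)(4−9)(4−8)(4−3) = 2·(−5)·(−4)·1 = 40 ≡ 1, so v_2 = 1^{−1} = 1 (mod 13).
  i = 3 (α = 9): (9−2)(9−4)(9−8)(9−3) = 7·5·1·6 = 210 ≡ 2, so v_3 = 2^{−1} = 7 (mod 13).
  i = 4 (α = 8): (8−2)(8−4)(8−9)(8−3) = 6·4·(−1)·5 = −120 ≡ 10, so v_4 = 10^{−1} = 4 (mod 13).
  i = 5 (α = 3): (3−2)(3−4)(3−9)(3−8) = 1·(−1)·(−6)·(−5) = −30 ≡ 9, so v_5 = 9^{−1} = 3 (mod 13).
  v = [11, 1, 7, 4, 3].
Step 2: syndromes of r = [9, 3, 3, 2, 10] (all sums mod 13).
  S_0 = Σ v_i r_i = 11·9 + 1·3 + 7·3 + 4·2 + 3·10 = 161 ≡ 5.
  S_1 = Σ v_i α_i r_i = 11·2·9 + 1·4·3 + 7·9·3 + 4·8·2 + 3·3·10 = 553 ≡ 7.
  α_i^2 mod 13 = [4, 3, 3, 12, 9].
  S_2 = Σ v_i α_i^2 r_i = 11·4·9 + 1·3·3 + 7·3·3 + 4·12·2 + 3·9·10 = 834 ≡ 2.
  S = (5, 7, 2) ≠ 0, so r is not a codeword (an error is present).
Step 3: locate the error. For a single error e at position i, S_ℓ = v_i·e·α_i^ℓ, so α_err = S_1/S_0.
  S_0^{−1} = 5^{−1} = 8 (mod 13), so α_err = 7·8 = 56 ≡ 4 = α_2. Error position i = 2.
  Consistency check: S_2/S_1 = 2·2 = 4 ≡ 4 = α_err ✓ (single-error assumption holds).
Step 4: error magnitude e = S_0/v_2 = S_0·∏_{j≠2}(α_2 − α_j) = 5·1 = 5 ≡ 5 (mod 13).
Step 5: correct position 2: c_2 = r_2 − e = 3 − 5 ≡ 11 (mod 13). Hence c = [9, 11, 3, 2, 10].
  Check: interpolating c through the α_i gives m(x) = 7 + 1·x (degree < 2) with m(α_i) = c_i for every i, so c is indeed a codeword.


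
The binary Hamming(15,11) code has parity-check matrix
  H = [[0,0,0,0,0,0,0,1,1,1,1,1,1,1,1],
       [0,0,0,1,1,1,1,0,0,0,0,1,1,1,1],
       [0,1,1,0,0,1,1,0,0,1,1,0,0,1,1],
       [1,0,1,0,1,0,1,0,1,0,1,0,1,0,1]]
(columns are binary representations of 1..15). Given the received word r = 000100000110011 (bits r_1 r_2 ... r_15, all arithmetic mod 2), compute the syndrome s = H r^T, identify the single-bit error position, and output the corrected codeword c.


s = (0, 1, 0, 0)^T, error position = 4, corrected codeword c = 000000000110011

Compute s = H r^T mod 2 one row at a time:
  s_1 = 0 + 0 + 1 + 1 + 0 + 0 + 1 + 1 = 4 ≡ 0 (mod 2).
  s_2 = 1 + 0 + 0 + 0 + 0 + 0 + 1 + 1 = 3 ≡ 1 (mod 2).
  s_3 = 0 + 0 + 0 + 0 + 1 + 1 + 1 + 1 = 4 ≡ 0 (mod 2).
  s_4 = 0 + 0 + 0 + 0 + 0 + 1 + 0 + 1 = 2 ≡ 0 (mod 2).
s = (0, 1, 0, 0)^T — this equals column 4 of H (binary 0100), so error is at position 4.
Correct: flip bit 4 of r = 000100000110011 to get c = 000000000110011.


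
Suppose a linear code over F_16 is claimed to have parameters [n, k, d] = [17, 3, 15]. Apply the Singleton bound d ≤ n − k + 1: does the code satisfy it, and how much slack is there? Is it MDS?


Singleton RHS = n − k + 1 = 15, slack = 0, bound satisfied, MDS.

Singleton bound: d ≤ n − k + 1.
Here n = 17, k = 3, so n − k + 1 = 15.
Given d = 15, check d ≤ 15: YES.
Slack = (n − k + 1) − d = 0.
The code is MDS (slack = 0).
Description: the claimed parameters are [17, 3, 15]_16; such a code would be MDS (meets Singleton bound).


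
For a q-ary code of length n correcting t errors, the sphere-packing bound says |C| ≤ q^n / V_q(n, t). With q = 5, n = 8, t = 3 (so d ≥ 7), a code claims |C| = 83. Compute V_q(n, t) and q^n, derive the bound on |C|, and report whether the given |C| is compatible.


V_q(n, t) = 4065, q^n = 390625, Hamming bound = 96, |C| = 83 ≤ bound (satisfied).

Step 1: Compute V_q(n, t) = Σ_{j=0}^3 C(n, j) (q−1)^j.
  j = 0: C(8,0)·(4)^0 = 1·1 = 1.
  j = 1: C(8,1)·(4)^1 = 8·4 = 32.
  j = 2: C(8,2)·(4)^2 = 28·16 = 448.
  j = 3: C(8,3)·(4)^3 = 56·64 = 3584.
  V_q(n, t) = 1 + 32 + 448 + 3584 = 4065.
Step 2: q^n = 5^8 = 390625.
Step 3: Hamming bound ⌊q^n / V_q(n,t)⌋ = ⌊390625/4065⌋ = 96.
Step 4: Compare |C| = 83 to 96: satisfied.
The claimed |C| lies below the Hamming bound.


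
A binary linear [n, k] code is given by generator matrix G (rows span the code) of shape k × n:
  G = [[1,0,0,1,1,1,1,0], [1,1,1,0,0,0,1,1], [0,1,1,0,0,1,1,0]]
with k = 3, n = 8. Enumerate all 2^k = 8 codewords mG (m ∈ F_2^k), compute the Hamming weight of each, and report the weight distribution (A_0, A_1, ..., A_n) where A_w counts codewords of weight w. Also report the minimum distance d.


Weight distribution: A_0 = 1, A_3 = 1, A_4 = 2, A_5 = 3, A_6 = 1. Minimum distance d = 3.

Enumerate all 2^3 = 8 messages m ∈ F_2^3.
For each, compute codeword c = mG in F_2^8, then tally its weight.
  m = 000 → c = 00000000, weight = 0.
  m = 100 → c = 10011110, weight = 5.
  m = 010 → c = 11100011, weight = 5.
  m = 110 → c = 01111101, weight = 6.
  m = 001 → c = 01100110, weight = 4.
  m = 101 → c = 11111000, weight = 5.
  m = 011 → c = 10000101, weight = 3.
  m = 111 → c = 00011011, weight = 4.
Tally weights:
  weight 0: 1 codewords.
  weight 3: 1 codewords.
  weight 4: 2 codewords.
  weight 5: 3 codewords.
  weight 6: 1 codewords.
Minimum distance d = smallest w > 0 with A_w > 0 = 3.
Sanity: Σ A_w = 8 = 2^3 = 8 ✓.


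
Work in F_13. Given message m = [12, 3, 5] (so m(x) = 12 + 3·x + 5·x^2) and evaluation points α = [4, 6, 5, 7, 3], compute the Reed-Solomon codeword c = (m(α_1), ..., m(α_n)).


c = [0, 2, 9, 5, 1]

Message polynomial: m(x) = 12 + 3·x + 5·x^2 (mod 13).
For each evaluation point α_i, compute m(α_i) mod 13:
  α_1 = 4: Horner steps 5 → 10 → 0, so m(4) = 0.
  α_2 = 6: Horner steps 5 → 7 → 2, so m(6) = 2.
  α_3 = 5: Horner steps 5 → 2 → 9, so m(5) = 9.
  α_4 = 7: Horner steps 5 → 12 → 5, so m(7) = 5.
  α_5 = 3: Horner steps 5 → 5 → 1, so m(3) = 1.
Codeword c = [0, 2, 9, 5, 1] ∈ F_13^5.


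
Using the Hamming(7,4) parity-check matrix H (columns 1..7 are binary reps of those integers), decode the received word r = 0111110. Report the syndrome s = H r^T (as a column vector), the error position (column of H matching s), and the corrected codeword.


s = (1, 1, 0)^T, error position = 6, corrected codeword c = 0111100

Compute s = H r^T mod 2 one row at a time:
  s_1 = 1 + 1 + 1 + 0 = 3 ≡ 1 (mod 2).
  s_2 = 1 + 1 + 1 + 0 = 3 ≡ 1 (mod 2).
  s_3 = 0 + 1 + 1 + 0 = 2 ≡ 0 (mod 2).
s = (1, 1, 0)^T — this equals column 6 of H (binary 110), so error is at position 6.
Correct: flip bit 6 of r = 0111110 to get c = 0111100.


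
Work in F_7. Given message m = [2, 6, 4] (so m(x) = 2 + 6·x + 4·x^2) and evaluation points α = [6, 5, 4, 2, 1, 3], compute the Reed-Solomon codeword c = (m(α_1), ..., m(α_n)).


c = [0, 6, 6, 2, 5, 0]

Message polynomial: m(x) = 2 + 6·x + 4·x^2 (mod 7).
For each evaluation point α_i, compute m(α_i) mod 7:
  α_1 = 6: Horner steps 4 → 2 → 0, so m(6) = 0.
  α_2 = 5: Horner steps 4 → 5 → 6, so m(5) = 6.
  α_3 = 4: Horner steps 4 → 1 → 6, so m(4) = 6.
  α_4 = 2: Horner steps 4 → 0 → 2, so m(2) = 2.
  α_5 = 1: Horner steps 4 → 3 → 5, so m(1) = 5.
  α_6 = 3: Horner steps 4 → 4 → 0, so m(3) = 0.
Codeword c = [0, 6, 6, 2, 5, 0] ∈ F_7^6.


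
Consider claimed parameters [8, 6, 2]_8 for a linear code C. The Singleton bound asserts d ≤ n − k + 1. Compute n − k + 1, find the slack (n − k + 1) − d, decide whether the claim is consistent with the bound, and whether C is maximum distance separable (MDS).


Singleton RHS = n − k + 1 = 3, slack = 1, bound satisfied, not MDS.

Singleton bound: d ≤ n − k + 1.
Here n = 8, k = 6, so n − k + 1 = 3.
Given d = 2, check d ≤ 3: YES.
Slack = (n − k + 1) − d = 1.
The code is NOT MDS (slack = 1 > 0).
Description: the claimed parameters are [8, 6, 2]_8; such a code would be non-MDS.


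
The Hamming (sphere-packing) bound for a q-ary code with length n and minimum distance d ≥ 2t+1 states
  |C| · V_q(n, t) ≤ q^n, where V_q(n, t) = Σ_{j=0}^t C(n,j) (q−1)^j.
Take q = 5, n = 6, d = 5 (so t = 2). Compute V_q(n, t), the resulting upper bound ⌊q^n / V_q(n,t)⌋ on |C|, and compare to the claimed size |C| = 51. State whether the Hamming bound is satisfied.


V_q(n, t) = 265, q^n = 15625, Hamming bound = 58, |C| = 51 ≤ bound (satisfied).

Step 1: Compute V_q(n, t) = Σ_{j=0}^2 C(n, j) (q−1)^j.
  j = 0: C(6,0)·(4)^0 = 1·1 = 1.
  j = 1: C(6,1)·(4)^1 = 6·4 = 24.
  j = 2: C(6,2)·(4)^2 = 15·16 = 240.
  V_q(n, t) = 1 + 24 + 240 = 265.
Step 2: q^n = 5^6 = 15625.
Step 3: Hamming bound ⌊q^n / V_q(n,t)⌋ = ⌊15625/265⌋ = 58.
Step 4: Compare |C| = 51 to 58: satisfied.
The claimed |C| lies below the Hamming bound.


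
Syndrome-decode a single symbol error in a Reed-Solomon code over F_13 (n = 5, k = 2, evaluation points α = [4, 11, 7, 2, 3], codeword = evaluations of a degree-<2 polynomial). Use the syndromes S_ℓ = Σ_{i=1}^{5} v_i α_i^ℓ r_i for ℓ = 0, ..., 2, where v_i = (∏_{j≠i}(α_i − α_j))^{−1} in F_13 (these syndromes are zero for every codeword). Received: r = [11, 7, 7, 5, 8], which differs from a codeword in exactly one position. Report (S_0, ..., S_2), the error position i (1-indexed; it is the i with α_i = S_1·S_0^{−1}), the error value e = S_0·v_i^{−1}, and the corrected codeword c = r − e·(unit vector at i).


S = (1, 11, 4), error at position 2, error magnitude e = 1, c = [11, 6, 7, 5, 8].

Step 1: column multipliers v_i = (∏_{j≠i}(α_i − α_j))^{−1} mod 13.
  i = 1 (α = 4): (4−11)(4−7)(4−2)(4−3) = (−7)·(−3)·2·1 = 42 ≡ 3, so v_1 = 3^{−1} = 9 (mod 13).
  i = 2 (α = 11): (11−4)(11−7)(11−2)(11−3) = 7·4·9·8 = 2016 ≡ 1, so v_2 = 1^{−1} = 1 (mod 13).
  i = 3 (α = 7): (7−4)(7−11)(7−2)(7−3) = 3·(−4)·5·4 = −240 ≡ 7, so v_3 = 7^{−1} = 2 (mod 13).
  i = 4 (α = 2): (2−4)(2−11)(2−7)(2−3) = (−2)·(−9)·(−5)·(−1) = 90 ≡ 12, so v_4 = 12^{−1} = 12 (mod 13).
  i = 5 (α = 3): (3−4)(3−11)(3−7)(3−2) = (−1)·(−8)·(−4)·1 = −32 ≡ 7, so v_5 = 7^{−1} = 2 (mod 13).
  v = [9, 1, 2, 12, 2].
Step 2: syndromes of r = [11, 7, 7, 5, 8] (all sums mod 13).
  S_0 = Σ v_i r_i = 9·11 + 1·7 + 2·7 + 12·5 + 2·8 = 196 ≡ 1.
  S_1 = Σ v_i α_i r_i = 9·4·11 + 1·11·7 + 2·7·7 + 12·2·5 + 2·3·8 = 739 ≡ 11.
  α_i^2 mod 13 = [3, 4, 10, 4, 9].
  S_2 = Σ v_i α_i^2 r_i = 9·3·11 + 1·4·7 + 2·10·7 + 12·4·5 + 2·9·8 = 849 ≡ 4.
  S = (1, 11, 4) ≠ 0, so r is not a codeword (an error is present).
Step 3: locate the error. For a single error e at position i, S_ℓ = v_i·e·α_i^ℓ, so α_err = S_1/S_0.
  S_0^{−1} = 1^{−1} = 1 (mod 13), so α_err = 11·1 = 11 ≡ 11 = α_2. Error position i = 2.
  Consistency check: S_2/S_1 = 4·6 = 24 ≡ 11 = α_err ✓ (single-error assumption holds).
Step 4: error magnitude e = S_0/v_2 = S_0·∏_{j≠2}(α_2 − α_j) = 1·1 = 1 ≡ 1 (mod 13).
Step 5: correct position 2: c_2 = r_2 − e = 7 − 1 ≡ 6 (mod 13). Hence c = [11, 6, 7, 5, 8].
  Check: interpolating c through the α_i gives m(x) = 12 + 3·x (degree < 2) with m(α_i) = c_i for every i, so c is indeed a codeword.


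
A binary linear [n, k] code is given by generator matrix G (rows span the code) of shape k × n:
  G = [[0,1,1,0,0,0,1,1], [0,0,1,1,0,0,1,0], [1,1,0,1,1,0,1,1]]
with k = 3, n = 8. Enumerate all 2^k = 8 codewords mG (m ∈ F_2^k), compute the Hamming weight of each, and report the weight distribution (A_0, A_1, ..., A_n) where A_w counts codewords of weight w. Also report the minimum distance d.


Weight distribution: A_0 = 1, A_3 = 3, A_4 = 2, A_5 = 1, A_6 = 1. Minimum distance d = 3.

Enumerate all 2^3 = 8 messages m ∈ F_2^3.
For each, compute codeword c = mG in F_2^8, then tally its weight.
  m = 000 → c = 00000000, weight = 0.
  m = 100 → c = 01100011, weight = 4.
  m = 010 → c = 00110010, weight = 3.
  m = 110 → c = 01010001, weight = 3.
  m = 001 → c = 11011011, weight = 6.
  m = 101 → c = 10111000, weight = 4.
  m = 011 → c = 11101001, weight = 5.
  m = 111 → c = 10001010, weight = 3.
Tally weights:
  weight 0: 1 codewords.
  weight 3: 3 codewords.
  weight 4: 2 codewords.
  weight 5: 1 codewords.
  weight 6: 1 codewords.
Minimum distance d = smallest w > 0 with A_w > 0 = 3.
Sanity: Σ A_w = 8 = 2^3 = 8 ✓.


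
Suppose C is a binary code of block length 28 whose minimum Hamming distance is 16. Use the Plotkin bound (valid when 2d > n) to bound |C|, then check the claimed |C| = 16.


Plotkin bound M ≤ 8; given |C| = 16 > bound (violated).

Check applicability: 2d = 32, n = 28.
2d − n = 4 > 0, so Plotkin applies.
Compute d/(2d−n) = 16/4 ≈ 4.0000.
⌊d/(2d−n)⌋ = 4.
Plotkin bound: M ≤ 2·4 = 8.
Given |C| = 16, check: VIOLATED.
This |C| is above the Plotkin bound, so no binary code with n = 28, d = 16 and 16 codewords exists.


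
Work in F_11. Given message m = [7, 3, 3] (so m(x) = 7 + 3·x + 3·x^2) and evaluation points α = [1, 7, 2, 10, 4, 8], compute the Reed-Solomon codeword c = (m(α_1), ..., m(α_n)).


c = [2, 10, 3, 7, 1, 3]

Message polynomial: m(x) = 7 + 3·x + 3·x^2 (mod 11).
For each evaluation point α_i, compute m(α_i) mod 11:
  α_1 = 1: Horner steps 3 → 6 → 2, so m(1) = 2.
  α_2 = 7: Horner steps 3 → 2 → 10, so m(7) = 10.
  α_3 = 2: Horner steps 3 → 9 → 3, so m(2) = 3.
  α_4 = 10: Horner steps 3 → 0 → 7, so m(10) = 7.
  α_5 = 4: Horner steps 3 → 4 → 1, so m(4) = 1.
  α_6 = 8: Horner steps 3 → 5 → 3, so m(8) = 3.
Codeword c = [2, 10, 3, 7, 1, 3] ∈ F_11^6.


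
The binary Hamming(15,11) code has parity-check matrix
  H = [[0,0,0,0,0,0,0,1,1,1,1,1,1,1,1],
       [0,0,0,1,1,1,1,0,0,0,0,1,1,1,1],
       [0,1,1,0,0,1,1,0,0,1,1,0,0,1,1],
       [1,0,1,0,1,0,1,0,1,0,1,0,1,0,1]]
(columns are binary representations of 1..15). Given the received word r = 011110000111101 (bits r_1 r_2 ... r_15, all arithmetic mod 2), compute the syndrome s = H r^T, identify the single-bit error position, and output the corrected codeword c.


s = (1, 1, 1, 1)^T, error position = 15, corrected codeword c = 011110000111100

Compute s = H r^T mod 2 one row at a time:
  s_1 = 0 + 0 + 1 + 1 + 1 + 1 + 0 + 1 = 5 ≡ 1 (mod 2).
  s_2 = 1 + 1 + 0 + 0 + 1 + 1 + 0 + 1 = 5 ≡ 1 (mod 2).
  s_3 = 1 + 1 + 0 + 0 + 1 + 1 + 0 + 1 = 5 ≡ 1 (mod 2).
  s_4 = 0 + 1 + 1 + 0 + 0 + 1 + 1 + 1 = 5 ≡ 1 (mod 2).
s = (1, 1, 1, 1)^T — this equals column 15 of H (binary 1111), so error is at position 15.
Correct: flip bit 15 of r = 011110000111101 to get c = 011110000111100.


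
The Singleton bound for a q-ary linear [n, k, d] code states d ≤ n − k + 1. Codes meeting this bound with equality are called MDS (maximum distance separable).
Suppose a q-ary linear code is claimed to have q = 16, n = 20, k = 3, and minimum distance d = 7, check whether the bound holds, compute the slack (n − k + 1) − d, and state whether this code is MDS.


Singleton RHS = n − k + 1 = 18, slack = 11, bound satisfied, not MDS.

Singleton bound: d ≤ n − k + 1.
Here n = 20, k = 3, so n − k + 1 = 18.
Given d = 7, check d ≤ 18: YES.
Slack = (n − k + 1) − d = 11.
The code is NOT MDS (slack = 11 > 0).
Description: the claimed parameters are [20, 3, 7]_16; such a code would be non-MDS.


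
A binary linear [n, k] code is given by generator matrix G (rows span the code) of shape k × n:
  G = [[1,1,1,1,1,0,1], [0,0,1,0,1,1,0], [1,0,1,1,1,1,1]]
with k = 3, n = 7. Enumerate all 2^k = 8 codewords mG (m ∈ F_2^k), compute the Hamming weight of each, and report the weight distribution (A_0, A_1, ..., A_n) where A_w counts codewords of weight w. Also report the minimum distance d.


Weight distribution: A_0 = 1, A_2 = 1, A_3 = 3, A_5 = 1, A_6 = 2. Minimum distance d = 2.

Enumerate all 2^3 = 8 messages m ∈ F_2^3.
For each, compute codeword c = mG in F_2^7, then tally its weight.
  m = 000 → c = 0000000, weight = 0.
  m = 100 → c = 1111101, weight = 6.
  m = 010 → c = 0010110, weight = 3.
  m = 110 → c = 1101011, weight = 5.
  m = 001 → c = 1011111, weight = 6.
  m = 101 → c = 0100010, weight = 2.
  m = 011 → c = 1001001, weight = 3.
  m = 111 → c = 0110100, weight = 3.
Tally weights:
  weight 0: 1 codewords.
  weight 2: 1 codewords.
  weight 3: 3 codewords.
  weight 5: 1 codewords.
  weight 6: 2 codewords.
Minimum distance d = smallest w > 0 with A_w > 0 = 2.
Sanity: Σ A_w = 8 = 2^3 = 8 ✓.


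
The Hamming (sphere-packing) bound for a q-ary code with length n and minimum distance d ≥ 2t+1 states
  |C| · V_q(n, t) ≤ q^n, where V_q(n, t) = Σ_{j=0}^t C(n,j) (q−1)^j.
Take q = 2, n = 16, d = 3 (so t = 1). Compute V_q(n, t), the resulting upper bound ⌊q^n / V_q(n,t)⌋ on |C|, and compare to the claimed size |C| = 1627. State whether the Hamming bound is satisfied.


V_q(n, t) = 17, q^n = 65536, Hamming bound = 3855, |C| = 1627 ≤ bound (satisfied).

Step 1: Compute V_q(n, t) = Σ_{j=0}^1 C(n, j) (q−1)^j.
  j = 0: C(16,0)·(1)^0 = 1·1 = 1.
  j = 1: C(16,1)·(1)^1 = 16·1 = 16.
  V_q(n, t) = 1 + 16 = 17.
Step 2: q^n = 2^16 = 65536.
Step 3: Hamming bound ⌊q^n / V_q(n,t)⌋ = ⌊65536/17⌋ = 3855.
Step 4: Compare |C| = 1627 to 3855: satisfied.
The claimed |C| lies below the Hamming bound.


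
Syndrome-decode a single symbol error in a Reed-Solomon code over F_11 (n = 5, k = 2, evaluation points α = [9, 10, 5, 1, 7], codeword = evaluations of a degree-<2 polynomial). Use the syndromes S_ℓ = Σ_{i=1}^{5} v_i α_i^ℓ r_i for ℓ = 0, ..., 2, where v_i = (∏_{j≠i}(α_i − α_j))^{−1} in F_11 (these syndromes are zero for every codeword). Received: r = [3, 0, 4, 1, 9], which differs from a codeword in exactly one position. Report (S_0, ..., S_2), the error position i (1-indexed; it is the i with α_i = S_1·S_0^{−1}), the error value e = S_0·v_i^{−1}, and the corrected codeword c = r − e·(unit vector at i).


S = (7, 7, 7), error at position 4, error magnitude e = 7, c = [3, 0, 4, 5, 9].

Step 1: column multipliers v_i = (∏_{j≠i}(α_i − α_j))^{−1} mod 11.
  i = 1 (α = 9): (9−10)(9−5)(9−1)(9−7) = (−1)·4·8·2 = −64 ≡ 2, so v_1 = 2^{−1} = 6 (mod 11).
  i = 2 (α = 10): (10−9)(10−5)(10−1)(10−7) = 1·5·9·3 = 135 ≡ 3, so v_2 = 3^{−1} = 4 (mod 11).
  i = 3 (α = 5): (5−9)(5−10)(5−1)(5−7) = (−4)·(−5)·4·(−2) = −160 ≡ 5, so v_3 = 5^{−1} = 9 (mod 11).
  i = 4 (α = 1): (1−9)(1−10)(1−5)(1−7) = (−8)·(−9)·(−4)·(−6) = 1728 ≡ 1, so v_4 = 1^{−1} = 1 (mod 11).
  i = 5 (α = 7): (7−9)(7−10)(7−5)(7−1) = (−2)·(−3)·2·6 = 72 ≡ 6, so v_5 = 6^{−1} = 2 (mod 11).
  v = [6, 4, 9, 1, 2].
Step 2: syndromes of r = [3, 0, 4, 1, 9] (all sums mod 11).
  S_0 = Σ v_i r_i = 6·3 + 4·0 + 9·4 + 1·1 + 2·9 = 73 ≡ 7.
  S_1 = Σ v_i α_i r_i = 6·9·3 + 4·10·0 + 9·5·4 + 1·1·1 + 2·7·9 = 469 ≡ 7.
  α_i^2 mod 11 = [4, 1, 3, 1, 5].
  S_2 = Σ v_i α_i^2 r_i = 6·4·3 + 4·1·0 + 9·3·4 + 1·1·1 + 2·5·9 = 271 ≡ 7.
  S = (7, 7, 7) ≠ 0, so r is not a codeword (an error is present).
Step 3: locate the error. For a single error e at position i, S_ℓ = v_i·e·α_i^ℓ, so α_err = S_1/S_0.
  S_0^{−1} = 7^{−1} = 8 (mod 11), so α_err = 7·8 = 56 ≡ 1 = α_4. Error position i = 4.
  Consistency check: S_2/S_1 = 7·8 = 56 ≡ 1 = α_err ✓ (single-error assumption holds).
Step 4: error magnitude e = S_0/v_4 = S_0·∏_{j≠4}(α_4 − α_j) = 7·1 = 7 ≡ 7 (mod 11).
Step 5: correct position 4: c_4 = r_4 − e = 1 − 7 ≡ 5 (mod 11). Hence c = [3, 0, 4, 5, 9].
  Check: interpolating c through the α_i gives m(x) = 8 + 8·x (degree < 2) with m(α_i) = c_i for every i, so c is indeed a codeword.


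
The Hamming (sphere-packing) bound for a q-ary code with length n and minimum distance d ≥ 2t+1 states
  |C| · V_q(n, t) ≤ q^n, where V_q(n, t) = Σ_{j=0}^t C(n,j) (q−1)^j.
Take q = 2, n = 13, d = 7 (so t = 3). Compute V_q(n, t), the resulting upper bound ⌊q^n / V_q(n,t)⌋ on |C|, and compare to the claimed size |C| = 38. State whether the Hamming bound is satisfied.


V_q(n, t) = 378, q^n = 8192, Hamming bound = 21, |C| = 38 > bound (violated).

Step 1: Compute V_q(n, t) = Σ_{j=0}^3 C(n, j) (q−1)^j.
  j = 0: C(13,0)·(1)^0 = 1·1 = 1.
  j = 1: C(13,1)·(1)^1 = 13·1 = 13.
  j = 2: C(13,2)·(1)^2 = 78·1 = 78.
  j = 3: C(13,3)·(1)^3 = 286·1 = 286.
  V_q(n, t) = 1 + 13 + 78 + 286 = 378.
Step 2: q^n = 2^13 = 8192.
Step 3: Hamming bound ⌊q^n / V_q(n,t)⌋ = ⌊8192/378⌋ = 21.
Step 4: Compare |C| = 38 to 21: violated.
The claimed |C| lies above the Hamming bound, so no 2-ary code of length 13 with d ≥ 7 can have 38 codewords.


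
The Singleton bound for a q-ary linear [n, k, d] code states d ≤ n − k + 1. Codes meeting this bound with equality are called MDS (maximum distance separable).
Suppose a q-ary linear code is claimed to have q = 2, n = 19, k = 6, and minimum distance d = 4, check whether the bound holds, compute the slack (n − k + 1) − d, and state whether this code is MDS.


Singleton RHS = n − k + 1 = 14, slack = 10, bound satisfied, not MDS.

Singleton bound: d ≤ n − k + 1.
Here n = 19, k = 6, so n − k + 1 = 14.
Given d = 4, check d ≤ 14: YES.
Slack = (n − k + 1) − d = 10.
The code is NOT MDS (slack = 10 > 0).
Description: the claimed parameters are [19, 6, 4]_2; such a code would be non-MDS.


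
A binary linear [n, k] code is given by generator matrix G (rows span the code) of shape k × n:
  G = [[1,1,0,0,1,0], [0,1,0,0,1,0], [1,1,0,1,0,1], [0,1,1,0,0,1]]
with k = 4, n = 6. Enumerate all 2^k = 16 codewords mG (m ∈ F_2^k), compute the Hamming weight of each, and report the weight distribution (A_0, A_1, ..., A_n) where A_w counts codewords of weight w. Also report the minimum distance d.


Weight distribution: A_0 = 1, A_1 = 1, A_2 = 2, A_3 = 6, A_4 = 5, A_5 = 1. Minimum distance d = 1.

Enumerate all 2^4 = 16 messages m ∈ F_2^4.
For each, compute codeword c = mG in F_2^6, then tally its weight.
  m = 0000 → c = 000000, weight = 0.
  m = 1000 → c = 110010, weight = 3.
  m = 0100 → c = 010010, weight = 2.
  m = 1100 → c = 100000, weight = 1.
  m = 0010 → c = 110101, weight = 4.
  m = 1010 → c = 000111, weight = 3.
  m = 0110 → c = 100111, weight = 4.
  m = 1110 → c = 010101, weight = 3.
  m = 0001 → c = 011001, weight = 3.
  m = 1001 → c = 101011, weight = 4.
  m = 0101 → c = 001011, weight = 3.
  m = 1101 → c = 111001, weight = 4.
  m = 0011 → c = 101100, weight = 3.
  m = 1011 → c = 011110, weight = 4.
  m = 0111 → c = 111110, weight = 5.
  m = 1111 → c = 001100, weight = 2.
Tally weights:
  weight 0: 1 codewords.
  weight 1: 1 codewords.
  weight 2: 2 codewords.
  weight 3: 6 codewords.
  weight 4: 5 codewords.
  weight 5: 1 codewords.
Minimum distance d = smallest w > 0 with A_w > 0 = 1.
Sanity: Σ A_w = 16 = 2^4 = 16 ✓.


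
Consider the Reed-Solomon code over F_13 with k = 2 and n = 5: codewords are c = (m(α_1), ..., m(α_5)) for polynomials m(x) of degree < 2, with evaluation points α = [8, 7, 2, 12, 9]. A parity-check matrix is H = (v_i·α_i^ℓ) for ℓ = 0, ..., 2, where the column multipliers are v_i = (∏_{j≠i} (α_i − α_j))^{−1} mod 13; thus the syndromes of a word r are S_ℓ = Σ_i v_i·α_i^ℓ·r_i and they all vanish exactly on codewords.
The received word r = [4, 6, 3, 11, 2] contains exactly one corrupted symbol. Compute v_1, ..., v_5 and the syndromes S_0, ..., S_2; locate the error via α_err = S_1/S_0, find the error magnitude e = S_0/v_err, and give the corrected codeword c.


S = (1, 12, 1), error at position 4, error magnitude e = 2, c = [4, 6, 3, 9, 2].

Step 1: column multipliers v_i = (∏_{j≠i}(α_i − α_j))^{−1} mod 13.
  i = 1 (α = 8): (8−7)(8−2)(8−12)(8−9) = 1·6·(−4)·(−1) = 24 ≡ 11, so v_1 = 11^{−1} = 6 (mod 13).
  i = 2 (α = 7): (7−8)(7−2)(7−12)(7−9) = (−1)·5·(−5)·(−2) = −50 ≡ 2, so v_2 = 2^{−1} = 7 (mod 13).
  i = 3 (α = 2): (2−8)(2−7)(2−12)(2−9) = (−6)·(−5)·(−10)·(−7) = 2100 ≡ 7, so v_3 = 7^{−1} = 2 (mod 13).
  i = 4 (α = 12): (12−8)(12−7)(12−2)(12−9) = 4·5·10·3 = 600 ≡ 2, so v_4 = 2^{−1} = 7 (mod 13).
  i = 5 (α = 9): (9−8)(9−7)(9−2)(9−12) = 1·2·7·(−3) = −42 ≡ 10, so v_5 = 10^{−1} = 4 (mod 13).
  v = [6, 7, 2, 7, 4].
Step 2: syndromes of r = [4, 6, 3, 11, 2] (all sums mod 13).
  S_0 = Σ v_i r_i = 6·4 + 7·6 + 2·3 + 7·11 + 4·2 = 157 ≡ 1.
  S_1 = Σ v_i α_i r_i = 6·8·4 + 7·7·6 + 2·2·3 + 7·12·11 + 4·9·2 = 1494 ≡ 12.
  α_i^2 mod 13 = [12, 10, 4, 1, 3].
  S_2 = Σ v_i α_i^2 r_i = 6·12·4 + 7·10·6 + 2·4·3 + 7·1·11 + 4·3·2 = 833 ≡ 1.
  S = (1, 12, 1) ≠ 0, so r is not a codeword (an error is present).
Step 3: locate the error. For a single error e at position i, S_ℓ = v_i·e·α_i^ℓ, so α_err = S_1/S_0.
  S_0^{−1} = 1^{−1} = 1 (mod 13), so α_err = 12·1 = 12 ≡ 12 = α_4. Error position i = 4.
  Consistency check: S_2/S_1 = 1·12 = 12 ≡ 12 = α_err ✓ (single-error assumption holds).
Step 4: error magnitude e = S_0/v_4 = S_0·∏_{j≠4}(α_4 − α_j) = 1·2 = 2 ≡ 2 (mod 13).
Step 5: correct position 4: c_4 = r_4 − e = 11 − 2 ≡ 9 (mod 13). Hence c = [4, 6, 3, 9, 2].
  Check: interpolating c through the α_i gives m(x) = 7 + 11·x (degree < 2) with m(α_i) = c_i for every i, so c is indeed a codeword.


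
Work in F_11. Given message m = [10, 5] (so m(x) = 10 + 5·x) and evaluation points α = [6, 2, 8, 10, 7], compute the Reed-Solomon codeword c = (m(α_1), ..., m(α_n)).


c = [7, 9, 6, 5, 1]

Message polynomial: m(x) = 10 + 5·x (mod 11).
For each evaluation point α_i, compute m(α_i) mod 11:
  α_1 = 6: Horner steps 5 → 7, so m(6) = 7.
  α_2 = 2: Horner steps 5 → 9, so m(2) = 9.
  α_3 = 8: Horner steps 5 → 6, so m(8) = 6.
  α_4 = 10: Horner steps 5 → 5, so m(10) = 5.
  α_5 = 7: Horner steps 5 → 1, so m(7) = 1.
Codeword c = [7, 9, 6, 5, 1] ∈ F_11^5.


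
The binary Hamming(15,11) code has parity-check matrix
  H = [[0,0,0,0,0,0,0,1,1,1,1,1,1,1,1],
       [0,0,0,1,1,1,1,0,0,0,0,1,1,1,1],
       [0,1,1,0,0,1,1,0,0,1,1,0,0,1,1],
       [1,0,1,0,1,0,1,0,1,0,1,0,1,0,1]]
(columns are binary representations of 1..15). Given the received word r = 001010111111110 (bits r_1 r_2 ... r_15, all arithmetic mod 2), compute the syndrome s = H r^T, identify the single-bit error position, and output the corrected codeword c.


s = (1, 1, 1, 0)^T, error position = 14, corrected codeword c = 001010111111100

Compute s = H r^T mod 2 one row at a time:
  s_1 = 1 + 1 + 1 + 1 + 1 + 1 + 1 + 0 = 7 ≡ 1 (mod 2).
  s_2 = 0 + 1 + 0 + 1 + 1 + 1 + 1 + 0 = 5 ≡ 1 (mod 2).
  s_3 = 0 + 1 + 0 + 1 + 1 + 1 + 1 + 0 = 5 ≡ 1 (mod 2).
  s_4 = 0 + 1 + 1 + 1 + 1 + 1 + 1 + 0 = 6 ≡ 0 (mod 2).
s = (1, 1, 1, 0)^T — this equals column 14 of H (binary 1110), so error is at position 14.
Correct: flip bit 14 of r = 001010111111110 to get c = 001010111111100.
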